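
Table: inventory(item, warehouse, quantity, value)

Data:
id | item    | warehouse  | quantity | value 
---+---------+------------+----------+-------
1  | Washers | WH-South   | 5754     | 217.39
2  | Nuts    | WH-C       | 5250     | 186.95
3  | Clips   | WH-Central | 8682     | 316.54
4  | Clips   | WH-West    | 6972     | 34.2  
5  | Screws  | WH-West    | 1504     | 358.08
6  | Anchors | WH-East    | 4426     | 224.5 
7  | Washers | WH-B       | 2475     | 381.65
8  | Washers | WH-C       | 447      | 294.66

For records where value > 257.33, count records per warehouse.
SELECT warehouse, COUNT(*)
FROM inventory
WHERE value > 257.33
GROUP BY warehouse

Note: WHERE filters rows before grouping.

Result:
  WH-B: 1
  WH-C: 1
  WH-Central: 1
  WH-West: 1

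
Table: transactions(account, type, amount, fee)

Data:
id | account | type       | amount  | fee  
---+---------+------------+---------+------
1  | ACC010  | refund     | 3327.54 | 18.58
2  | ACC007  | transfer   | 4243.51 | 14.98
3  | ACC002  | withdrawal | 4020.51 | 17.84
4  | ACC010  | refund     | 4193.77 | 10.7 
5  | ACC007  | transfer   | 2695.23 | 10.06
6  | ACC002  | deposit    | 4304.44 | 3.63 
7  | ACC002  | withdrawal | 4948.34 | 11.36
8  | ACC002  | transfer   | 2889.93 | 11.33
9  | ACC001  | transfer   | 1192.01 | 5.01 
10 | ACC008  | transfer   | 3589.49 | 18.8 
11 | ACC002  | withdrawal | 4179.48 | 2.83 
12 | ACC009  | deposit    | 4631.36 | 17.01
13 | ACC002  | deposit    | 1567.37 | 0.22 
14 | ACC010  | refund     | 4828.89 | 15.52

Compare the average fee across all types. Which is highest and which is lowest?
SELECT type, AVG(fee)
FROM transactions
GROUP BY type
ORDER BY AVG(fee)

All groups:
  deposit: 6.95
  withdrawal: 10.68
  transfer: 12.04
  refund: 14.93

Highest: refund (14.93)
Lowest: deposit (6.95)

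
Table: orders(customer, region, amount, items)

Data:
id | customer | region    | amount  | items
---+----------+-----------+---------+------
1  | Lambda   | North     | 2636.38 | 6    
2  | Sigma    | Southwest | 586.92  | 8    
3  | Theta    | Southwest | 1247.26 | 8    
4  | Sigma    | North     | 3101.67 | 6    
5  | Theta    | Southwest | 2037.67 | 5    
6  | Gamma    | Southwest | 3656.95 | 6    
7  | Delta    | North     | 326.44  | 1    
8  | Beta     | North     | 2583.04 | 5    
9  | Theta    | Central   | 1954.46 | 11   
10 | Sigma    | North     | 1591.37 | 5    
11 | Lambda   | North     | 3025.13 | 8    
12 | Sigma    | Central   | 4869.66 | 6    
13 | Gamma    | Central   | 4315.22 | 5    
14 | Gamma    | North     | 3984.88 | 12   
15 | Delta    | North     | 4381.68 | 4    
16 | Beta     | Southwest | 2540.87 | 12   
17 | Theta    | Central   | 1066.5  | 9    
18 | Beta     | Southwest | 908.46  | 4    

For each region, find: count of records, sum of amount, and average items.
SELECT region,
       COUNT(*) as cnt,
       SUM(amount) as total_amount,
       AVG(items) as avg_items
FROM orders
GROUP BY region

Result:
  Central: 4 records, 12205.84 total amount, 7.75 avg items
  North: 8 records, 21630.59 total amount, 5.88 avg items
  Southwest: 6 records, 10978.13 total amount, 7.17 avg items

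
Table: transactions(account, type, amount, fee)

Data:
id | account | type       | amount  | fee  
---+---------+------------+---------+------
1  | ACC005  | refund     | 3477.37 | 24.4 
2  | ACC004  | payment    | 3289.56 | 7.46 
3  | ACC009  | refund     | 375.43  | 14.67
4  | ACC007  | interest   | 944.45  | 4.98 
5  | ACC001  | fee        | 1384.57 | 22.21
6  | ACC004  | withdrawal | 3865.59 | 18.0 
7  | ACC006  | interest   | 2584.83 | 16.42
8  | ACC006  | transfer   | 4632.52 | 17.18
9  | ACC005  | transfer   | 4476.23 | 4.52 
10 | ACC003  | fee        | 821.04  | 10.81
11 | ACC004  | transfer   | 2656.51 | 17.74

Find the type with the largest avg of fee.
SELECT type, AVG(fee) as val
FROM transactions
GROUP BY type
ORDER BY val DESC
LIMIT 1

Result: refund with avg(fee) = 19.54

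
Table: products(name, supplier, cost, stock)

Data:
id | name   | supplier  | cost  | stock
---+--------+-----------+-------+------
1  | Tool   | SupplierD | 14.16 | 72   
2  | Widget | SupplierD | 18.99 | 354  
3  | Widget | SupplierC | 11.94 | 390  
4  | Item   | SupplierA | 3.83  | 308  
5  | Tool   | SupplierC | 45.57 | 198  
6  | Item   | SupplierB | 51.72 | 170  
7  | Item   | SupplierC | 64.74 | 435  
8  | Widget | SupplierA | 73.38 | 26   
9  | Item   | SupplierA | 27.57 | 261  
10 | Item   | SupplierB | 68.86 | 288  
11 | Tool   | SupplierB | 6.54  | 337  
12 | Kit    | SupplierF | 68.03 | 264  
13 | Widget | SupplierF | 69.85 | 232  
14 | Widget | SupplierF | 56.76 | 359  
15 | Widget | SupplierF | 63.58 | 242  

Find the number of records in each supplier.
SELECT supplier, COUNT(*) as count
FROM products
GROUP BY supplier

Result:
  SupplierA: 3
  SupplierB: 3
  SupplierC: 3
  SupplierD: 2
  SupplierF: 4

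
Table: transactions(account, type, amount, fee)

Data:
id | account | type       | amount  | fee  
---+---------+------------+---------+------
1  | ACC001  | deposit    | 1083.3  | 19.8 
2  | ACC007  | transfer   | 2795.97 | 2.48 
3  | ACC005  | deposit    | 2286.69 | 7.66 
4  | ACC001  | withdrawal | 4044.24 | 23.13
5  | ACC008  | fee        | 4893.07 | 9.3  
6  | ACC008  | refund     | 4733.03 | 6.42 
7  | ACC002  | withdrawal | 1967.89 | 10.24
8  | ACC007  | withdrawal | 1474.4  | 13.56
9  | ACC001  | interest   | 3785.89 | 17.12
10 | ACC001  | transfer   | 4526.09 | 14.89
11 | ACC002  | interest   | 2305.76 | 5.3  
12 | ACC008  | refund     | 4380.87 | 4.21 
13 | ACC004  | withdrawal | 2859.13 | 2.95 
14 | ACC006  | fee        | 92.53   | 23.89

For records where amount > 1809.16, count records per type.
SELECT type, COUNT(*)
FROM transactions
WHERE amount > 1809.16
GROUP BY type

Note: WHERE filters rows before grouping.

Result:
  deposit: 1
  fee: 1
  interest: 2
  refund: 2
  transfer: 2
  withdrawal: 3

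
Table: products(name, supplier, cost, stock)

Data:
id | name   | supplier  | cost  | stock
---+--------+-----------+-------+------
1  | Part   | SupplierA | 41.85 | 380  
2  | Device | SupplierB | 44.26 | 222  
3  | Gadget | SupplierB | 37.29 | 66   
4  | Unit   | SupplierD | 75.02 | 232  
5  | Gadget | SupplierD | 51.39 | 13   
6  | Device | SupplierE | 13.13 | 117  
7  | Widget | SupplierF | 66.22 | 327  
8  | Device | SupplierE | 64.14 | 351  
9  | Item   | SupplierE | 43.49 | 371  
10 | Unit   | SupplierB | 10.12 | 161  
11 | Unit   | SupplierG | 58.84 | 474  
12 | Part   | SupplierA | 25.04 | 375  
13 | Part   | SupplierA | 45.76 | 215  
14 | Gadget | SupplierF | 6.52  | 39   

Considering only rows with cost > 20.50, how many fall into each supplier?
SELECT supplier, COUNT(*)
FROM products
WHERE cost > 20.50
GROUP BY supplier

Note: WHERE filters rows before grouping.

Result:
  SupplierA: 3
  SupplierB: 2
  SupplierD: 2
  SupplierE: 2
  SupplierF: 1
  SupplierG: 1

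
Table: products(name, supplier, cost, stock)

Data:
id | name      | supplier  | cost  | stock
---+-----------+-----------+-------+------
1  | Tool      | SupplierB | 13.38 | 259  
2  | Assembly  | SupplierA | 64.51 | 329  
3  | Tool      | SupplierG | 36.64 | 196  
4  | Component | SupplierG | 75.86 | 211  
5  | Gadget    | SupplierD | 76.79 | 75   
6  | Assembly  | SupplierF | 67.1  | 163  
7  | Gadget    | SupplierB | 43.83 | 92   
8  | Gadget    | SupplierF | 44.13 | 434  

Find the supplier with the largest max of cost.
SELECT supplier, MAX(cost) as val
FROM products
GROUP BY supplier
ORDER BY val DESC
LIMIT 1

Result: SupplierD with max(cost) = 76.79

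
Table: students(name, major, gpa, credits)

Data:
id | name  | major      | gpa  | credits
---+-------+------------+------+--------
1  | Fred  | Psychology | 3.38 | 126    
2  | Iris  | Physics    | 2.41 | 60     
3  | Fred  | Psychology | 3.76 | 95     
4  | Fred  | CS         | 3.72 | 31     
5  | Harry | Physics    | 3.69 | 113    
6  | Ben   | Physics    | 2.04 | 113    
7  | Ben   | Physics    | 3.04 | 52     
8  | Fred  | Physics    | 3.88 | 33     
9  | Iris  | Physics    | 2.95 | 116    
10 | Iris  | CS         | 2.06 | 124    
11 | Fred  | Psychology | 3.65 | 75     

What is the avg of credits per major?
SELECT major, AVG(credits) as result
FROM students
GROUP BY major

Result:
  CS: 77.50
  Physics: 81.17
  Psychology: 98.67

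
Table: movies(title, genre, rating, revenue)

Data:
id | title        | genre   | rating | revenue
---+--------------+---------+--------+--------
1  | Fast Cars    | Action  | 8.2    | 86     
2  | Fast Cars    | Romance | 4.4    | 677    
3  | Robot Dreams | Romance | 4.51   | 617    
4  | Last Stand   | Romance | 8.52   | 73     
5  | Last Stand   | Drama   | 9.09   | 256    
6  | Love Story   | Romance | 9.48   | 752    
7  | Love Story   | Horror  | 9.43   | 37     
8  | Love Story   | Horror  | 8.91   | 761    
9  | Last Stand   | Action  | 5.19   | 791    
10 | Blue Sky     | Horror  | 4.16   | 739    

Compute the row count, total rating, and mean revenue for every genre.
SELECT genre,
       COUNT(*) as cnt,
       SUM(rating) as total_rating,
       AVG(revenue) as avg_revenue
FROM movies
GROUP BY genre

Result:
  Action: 2 records, 13.39 total rating, 438.50 avg revenue
  Drama: 1 records, 9.09 total rating, 256.00 avg revenue
  Horror: 3 records, 22.50 total rating, 512.33 avg revenue
  Romance: 4 records, 26.91 total rating, 529.75 avg revenue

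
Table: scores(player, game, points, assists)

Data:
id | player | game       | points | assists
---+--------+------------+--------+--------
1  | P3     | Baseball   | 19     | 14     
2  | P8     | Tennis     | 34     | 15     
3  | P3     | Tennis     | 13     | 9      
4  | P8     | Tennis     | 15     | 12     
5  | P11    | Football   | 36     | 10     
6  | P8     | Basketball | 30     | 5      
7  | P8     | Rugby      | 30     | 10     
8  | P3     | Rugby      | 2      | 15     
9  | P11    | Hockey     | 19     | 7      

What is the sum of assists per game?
SELECT game, SUM(assists) as result
FROM scores
GROUP BY game

Result:
  Baseball: 14
  Basketball: 5
  Football: 10
  Hockey: 7
  Rugby: 25
  Tennis: 36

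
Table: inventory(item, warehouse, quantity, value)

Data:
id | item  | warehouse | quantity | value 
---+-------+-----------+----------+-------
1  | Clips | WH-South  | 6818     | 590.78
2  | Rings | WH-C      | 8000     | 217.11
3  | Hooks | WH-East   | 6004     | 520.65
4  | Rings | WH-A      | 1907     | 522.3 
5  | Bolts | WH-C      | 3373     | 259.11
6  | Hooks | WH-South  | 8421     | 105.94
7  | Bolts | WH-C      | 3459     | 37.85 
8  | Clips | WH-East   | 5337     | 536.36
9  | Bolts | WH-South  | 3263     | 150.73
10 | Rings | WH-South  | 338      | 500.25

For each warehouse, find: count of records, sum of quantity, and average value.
SELECT warehouse,
       COUNT(*) as cnt,
       SUM(quantity) as total_quantity,
       AVG(value) as avg_value
FROM inventory
GROUP BY warehouse

Result:
  WH-A: 1 records, 1907 total quantity, 522.30 avg value
  WH-C: 3 records, 14832 total quantity, 171.36 avg value
  WH-East: 2 records, 11341 total quantity, 528.51 avg value
  WH-South: 4 records, 18840 total quantity, 336.93 avg value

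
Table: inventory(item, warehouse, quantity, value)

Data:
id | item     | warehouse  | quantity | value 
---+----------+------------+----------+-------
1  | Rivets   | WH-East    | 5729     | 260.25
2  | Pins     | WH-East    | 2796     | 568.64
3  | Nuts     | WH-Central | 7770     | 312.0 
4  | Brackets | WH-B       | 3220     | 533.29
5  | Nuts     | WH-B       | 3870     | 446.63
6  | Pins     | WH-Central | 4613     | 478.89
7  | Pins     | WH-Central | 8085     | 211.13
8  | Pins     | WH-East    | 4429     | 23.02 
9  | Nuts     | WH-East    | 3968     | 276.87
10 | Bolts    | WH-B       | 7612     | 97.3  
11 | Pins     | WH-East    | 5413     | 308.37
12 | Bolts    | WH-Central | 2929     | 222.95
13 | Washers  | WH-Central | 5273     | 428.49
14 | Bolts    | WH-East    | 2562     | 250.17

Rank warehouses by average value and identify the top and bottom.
SELECT warehouse, AVG(value)
FROM inventory
GROUP BY warehouse
ORDER BY AVG(value)

All groups:
  WH-East: 281.22
  WH-Central: 330.69
  WH-B: 359.07

Highest: WH-B (359.07)
Lowest: WH-East (281.22)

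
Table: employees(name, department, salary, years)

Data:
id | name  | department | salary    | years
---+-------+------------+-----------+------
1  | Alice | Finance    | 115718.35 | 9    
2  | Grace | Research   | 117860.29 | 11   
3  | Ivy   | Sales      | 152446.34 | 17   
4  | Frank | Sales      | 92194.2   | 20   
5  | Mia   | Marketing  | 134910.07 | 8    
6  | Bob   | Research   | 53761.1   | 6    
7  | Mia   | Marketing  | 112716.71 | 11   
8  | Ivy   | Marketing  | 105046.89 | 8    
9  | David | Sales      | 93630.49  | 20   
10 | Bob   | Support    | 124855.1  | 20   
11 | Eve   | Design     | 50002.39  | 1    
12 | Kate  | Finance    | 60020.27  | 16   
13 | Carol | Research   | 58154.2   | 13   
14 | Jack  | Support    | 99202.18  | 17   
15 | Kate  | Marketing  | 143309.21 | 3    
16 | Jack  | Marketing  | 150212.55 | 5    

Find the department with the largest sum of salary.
SELECT department, SUM(salary) as val
FROM employees
GROUP BY department
ORDER BY val DESC
LIMIT 1

Result: Marketing with sum(salary) = 646195.43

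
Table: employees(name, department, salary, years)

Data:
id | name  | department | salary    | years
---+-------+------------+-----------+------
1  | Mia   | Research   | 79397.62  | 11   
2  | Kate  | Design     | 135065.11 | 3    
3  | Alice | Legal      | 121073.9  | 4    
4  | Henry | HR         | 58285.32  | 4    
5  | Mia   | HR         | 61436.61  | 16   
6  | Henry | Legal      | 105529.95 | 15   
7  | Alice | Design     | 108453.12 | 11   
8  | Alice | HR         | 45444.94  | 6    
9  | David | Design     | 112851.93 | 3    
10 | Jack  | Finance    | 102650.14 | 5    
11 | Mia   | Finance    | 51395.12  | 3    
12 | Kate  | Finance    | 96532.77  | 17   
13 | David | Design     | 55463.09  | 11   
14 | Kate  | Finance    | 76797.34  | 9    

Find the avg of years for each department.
SELECT department, AVG(years) as result
FROM employees
GROUP BY department

Result:
  Design: 7.00
  Finance: 8.50
  HR: 8.67
  Legal: 9.50
  Research: 11.00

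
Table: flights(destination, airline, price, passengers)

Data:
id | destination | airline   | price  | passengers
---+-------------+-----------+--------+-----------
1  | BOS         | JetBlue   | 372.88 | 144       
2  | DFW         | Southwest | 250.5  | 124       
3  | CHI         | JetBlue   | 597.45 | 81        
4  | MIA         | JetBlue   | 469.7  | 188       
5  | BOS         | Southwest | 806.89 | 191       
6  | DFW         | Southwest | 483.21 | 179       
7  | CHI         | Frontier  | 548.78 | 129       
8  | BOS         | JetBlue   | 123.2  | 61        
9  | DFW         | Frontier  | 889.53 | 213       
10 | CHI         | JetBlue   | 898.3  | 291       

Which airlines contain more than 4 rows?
SELECT airline, COUNT(*) as cnt
FROM flights
GROUP BY airline
HAVING COUNT(*) > 4

Result:
  JetBlue: 5

Note: HAVING filters groups after aggregation, WHERE filters rows before.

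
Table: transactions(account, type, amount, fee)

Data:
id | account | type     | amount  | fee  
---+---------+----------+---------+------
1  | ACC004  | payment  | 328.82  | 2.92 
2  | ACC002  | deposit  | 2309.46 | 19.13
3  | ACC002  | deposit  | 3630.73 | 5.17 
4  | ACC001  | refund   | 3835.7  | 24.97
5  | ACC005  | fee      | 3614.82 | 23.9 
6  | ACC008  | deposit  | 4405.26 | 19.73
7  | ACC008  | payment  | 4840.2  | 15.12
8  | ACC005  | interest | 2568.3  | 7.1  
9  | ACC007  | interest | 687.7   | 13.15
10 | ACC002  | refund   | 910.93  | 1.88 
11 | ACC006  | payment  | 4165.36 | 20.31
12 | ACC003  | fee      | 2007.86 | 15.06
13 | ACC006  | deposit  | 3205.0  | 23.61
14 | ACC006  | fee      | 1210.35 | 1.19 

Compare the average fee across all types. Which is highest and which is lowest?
SELECT type, AVG(fee)
FROM transactions
GROUP BY type
ORDER BY AVG(fee)

All groups:
  interest: 10.13
  payment: 12.78
  fee: 13.38
  refund: 13.43
  deposit: 16.91

Highest: deposit (16.91)
Lowest: interest (10.13)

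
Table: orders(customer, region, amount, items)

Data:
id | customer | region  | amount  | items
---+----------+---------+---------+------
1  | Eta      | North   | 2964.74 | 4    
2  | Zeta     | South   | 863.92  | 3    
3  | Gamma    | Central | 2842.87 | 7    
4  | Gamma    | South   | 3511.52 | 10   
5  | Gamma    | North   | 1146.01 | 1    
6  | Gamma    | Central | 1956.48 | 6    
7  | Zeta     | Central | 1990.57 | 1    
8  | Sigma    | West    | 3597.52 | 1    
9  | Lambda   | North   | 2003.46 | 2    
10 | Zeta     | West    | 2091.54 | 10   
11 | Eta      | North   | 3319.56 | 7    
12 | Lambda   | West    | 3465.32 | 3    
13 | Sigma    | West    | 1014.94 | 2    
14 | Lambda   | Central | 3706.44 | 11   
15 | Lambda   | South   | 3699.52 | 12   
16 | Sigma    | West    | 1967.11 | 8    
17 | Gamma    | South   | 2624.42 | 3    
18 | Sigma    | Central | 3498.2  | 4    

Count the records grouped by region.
SELECT region, COUNT(*) as count
FROM orders
GROUP BY region

Result:
  Central: 5
  North: 4
  South: 4
  West: 5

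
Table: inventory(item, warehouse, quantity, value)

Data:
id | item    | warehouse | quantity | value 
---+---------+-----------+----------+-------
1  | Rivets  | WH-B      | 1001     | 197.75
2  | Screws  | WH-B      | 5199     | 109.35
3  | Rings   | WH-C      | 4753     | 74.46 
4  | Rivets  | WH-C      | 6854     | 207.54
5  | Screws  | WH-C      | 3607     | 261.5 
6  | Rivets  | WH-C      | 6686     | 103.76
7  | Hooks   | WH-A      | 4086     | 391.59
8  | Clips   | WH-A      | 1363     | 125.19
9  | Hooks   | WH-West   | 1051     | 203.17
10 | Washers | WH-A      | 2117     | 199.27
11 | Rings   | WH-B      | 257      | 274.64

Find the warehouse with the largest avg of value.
SELECT warehouse, AVG(value) as val
FROM inventory
GROUP BY warehouse
ORDER BY val DESC
LIMIT 1

Result: WH-A with avg(value) = 238.68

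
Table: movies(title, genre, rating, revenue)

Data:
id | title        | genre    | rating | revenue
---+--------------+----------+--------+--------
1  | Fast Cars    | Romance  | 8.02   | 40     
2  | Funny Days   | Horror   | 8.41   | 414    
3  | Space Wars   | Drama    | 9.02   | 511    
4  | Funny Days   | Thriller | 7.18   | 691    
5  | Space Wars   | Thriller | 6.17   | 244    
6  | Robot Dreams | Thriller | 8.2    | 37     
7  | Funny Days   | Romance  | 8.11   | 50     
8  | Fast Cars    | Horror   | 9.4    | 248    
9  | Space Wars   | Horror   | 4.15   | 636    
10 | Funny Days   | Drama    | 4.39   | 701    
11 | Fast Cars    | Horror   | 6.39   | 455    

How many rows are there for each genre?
SELECT genre, COUNT(*) as count
FROM movies
GROUP BY genre

Result:
  Drama: 2
  Horror: 4
  Romance: 2
  Thriller: 3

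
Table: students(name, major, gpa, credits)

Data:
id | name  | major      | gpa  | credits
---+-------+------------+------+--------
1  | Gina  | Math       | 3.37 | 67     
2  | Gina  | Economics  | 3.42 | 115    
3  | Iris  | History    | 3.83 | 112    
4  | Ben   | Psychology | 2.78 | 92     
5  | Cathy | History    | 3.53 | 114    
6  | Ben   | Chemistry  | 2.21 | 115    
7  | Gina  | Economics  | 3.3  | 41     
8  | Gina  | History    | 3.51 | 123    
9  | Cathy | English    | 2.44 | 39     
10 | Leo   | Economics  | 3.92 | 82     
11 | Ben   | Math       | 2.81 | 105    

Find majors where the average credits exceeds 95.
SELECT major, AVG(credits)
FROM students
GROUP BY major
HAVING AVG(credits) > 95

Result:
  Chemistry: avg=115.00
  History: avg=116.33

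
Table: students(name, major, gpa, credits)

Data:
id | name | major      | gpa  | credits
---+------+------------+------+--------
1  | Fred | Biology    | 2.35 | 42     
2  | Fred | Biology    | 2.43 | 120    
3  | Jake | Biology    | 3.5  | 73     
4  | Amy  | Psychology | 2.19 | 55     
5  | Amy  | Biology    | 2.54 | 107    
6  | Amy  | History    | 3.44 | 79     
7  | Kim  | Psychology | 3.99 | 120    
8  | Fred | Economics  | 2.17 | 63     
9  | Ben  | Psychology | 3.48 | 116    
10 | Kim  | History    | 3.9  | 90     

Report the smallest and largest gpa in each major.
SELECT major, MIN(gpa), MAX(gpa)
FROM students
GROUP BY major

Result:
  Biology: min=2.35, max=3.50
  Economics: min=2.17, max=2.17
  History: min=3.44, max=3.90
  Psychology: min=2.19, max=3.99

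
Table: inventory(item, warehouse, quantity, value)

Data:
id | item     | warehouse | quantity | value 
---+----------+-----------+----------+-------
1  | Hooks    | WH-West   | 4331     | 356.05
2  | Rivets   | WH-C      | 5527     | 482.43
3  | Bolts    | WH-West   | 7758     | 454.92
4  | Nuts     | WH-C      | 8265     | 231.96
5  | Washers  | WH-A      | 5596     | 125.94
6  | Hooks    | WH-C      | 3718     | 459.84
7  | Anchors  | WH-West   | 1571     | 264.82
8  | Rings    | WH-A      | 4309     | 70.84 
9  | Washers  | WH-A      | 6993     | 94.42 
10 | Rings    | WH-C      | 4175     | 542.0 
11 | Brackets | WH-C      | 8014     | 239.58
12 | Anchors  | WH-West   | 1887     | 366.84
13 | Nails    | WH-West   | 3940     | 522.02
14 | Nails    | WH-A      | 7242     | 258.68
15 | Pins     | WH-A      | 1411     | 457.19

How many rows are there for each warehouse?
SELECT warehouse, COUNT(*) as count
FROM inventory
GROUP BY warehouse

Result:
  WH-A: 5
  WH-C: 5
  WH-West: 5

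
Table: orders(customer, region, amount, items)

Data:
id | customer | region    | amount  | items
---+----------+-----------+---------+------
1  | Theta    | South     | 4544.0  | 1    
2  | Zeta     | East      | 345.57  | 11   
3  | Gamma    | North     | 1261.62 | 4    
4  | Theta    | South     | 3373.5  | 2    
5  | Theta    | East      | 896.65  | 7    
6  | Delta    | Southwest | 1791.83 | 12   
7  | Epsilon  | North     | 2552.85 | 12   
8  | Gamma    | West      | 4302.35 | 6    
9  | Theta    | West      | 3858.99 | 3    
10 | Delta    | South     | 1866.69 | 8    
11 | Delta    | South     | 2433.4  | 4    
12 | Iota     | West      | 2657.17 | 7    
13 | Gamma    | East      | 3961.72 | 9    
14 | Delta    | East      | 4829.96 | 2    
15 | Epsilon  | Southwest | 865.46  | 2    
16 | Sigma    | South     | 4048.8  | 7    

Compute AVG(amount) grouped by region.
SELECT region, AVG(amount) as result
FROM orders
GROUP BY region

Result:
  East: 2508.48
  North: 1907.24
  South: 3253.28
  Southwest: 1328.65
  West: 3606.17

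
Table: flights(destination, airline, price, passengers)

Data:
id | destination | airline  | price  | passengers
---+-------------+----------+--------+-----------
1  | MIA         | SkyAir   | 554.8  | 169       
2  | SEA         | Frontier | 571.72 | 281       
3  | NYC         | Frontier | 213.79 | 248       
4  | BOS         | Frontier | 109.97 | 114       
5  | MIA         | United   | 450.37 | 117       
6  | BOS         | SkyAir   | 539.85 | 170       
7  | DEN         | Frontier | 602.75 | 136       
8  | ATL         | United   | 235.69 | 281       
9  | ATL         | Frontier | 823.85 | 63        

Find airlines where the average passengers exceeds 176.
SELECT airline, AVG(passengers)
FROM flights
GROUP BY airline
HAVING AVG(passengers) > 176

Result:
  United: avg=199.00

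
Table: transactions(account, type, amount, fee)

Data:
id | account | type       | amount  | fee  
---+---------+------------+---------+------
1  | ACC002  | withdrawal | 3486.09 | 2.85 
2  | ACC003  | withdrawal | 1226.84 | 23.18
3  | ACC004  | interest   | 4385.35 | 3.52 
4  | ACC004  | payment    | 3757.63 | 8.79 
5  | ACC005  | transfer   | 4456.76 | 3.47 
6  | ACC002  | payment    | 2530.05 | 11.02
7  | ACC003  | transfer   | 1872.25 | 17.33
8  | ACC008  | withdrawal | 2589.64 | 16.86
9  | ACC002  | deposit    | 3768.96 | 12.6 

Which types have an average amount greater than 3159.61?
SELECT type, AVG(amount)
FROM transactions
GROUP BY type
HAVING AVG(amount) > 3159.61

Result:
  deposit: avg=3768.96
  interest: avg=4385.35
  transfer: avg=3164.51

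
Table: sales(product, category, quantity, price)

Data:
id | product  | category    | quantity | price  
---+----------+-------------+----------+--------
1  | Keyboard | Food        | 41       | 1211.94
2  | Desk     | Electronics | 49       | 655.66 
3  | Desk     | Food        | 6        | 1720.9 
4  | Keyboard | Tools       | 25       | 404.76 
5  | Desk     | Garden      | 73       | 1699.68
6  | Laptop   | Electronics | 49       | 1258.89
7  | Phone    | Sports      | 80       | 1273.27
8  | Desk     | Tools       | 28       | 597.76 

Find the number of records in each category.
SELECT category, COUNT(*) as count
FROM sales
GROUP BY category

Result:
  Electronics: 2
  Food: 2
  Garden: 1
  Sports: 1
  Tools: 2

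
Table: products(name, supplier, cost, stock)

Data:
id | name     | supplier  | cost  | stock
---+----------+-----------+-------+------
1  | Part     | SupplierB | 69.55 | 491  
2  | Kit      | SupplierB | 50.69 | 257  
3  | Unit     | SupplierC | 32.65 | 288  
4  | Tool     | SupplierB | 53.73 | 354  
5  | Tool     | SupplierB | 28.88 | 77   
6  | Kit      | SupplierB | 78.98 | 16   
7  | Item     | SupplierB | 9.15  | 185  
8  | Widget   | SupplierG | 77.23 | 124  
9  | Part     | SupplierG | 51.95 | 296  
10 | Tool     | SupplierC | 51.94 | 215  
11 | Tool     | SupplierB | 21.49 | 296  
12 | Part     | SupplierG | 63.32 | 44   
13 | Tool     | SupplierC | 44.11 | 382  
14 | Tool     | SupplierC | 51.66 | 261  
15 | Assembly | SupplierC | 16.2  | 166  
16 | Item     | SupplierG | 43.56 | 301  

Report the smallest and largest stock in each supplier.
SELECT supplier, MIN(stock), MAX(stock)
FROM products
GROUP BY supplier

Result:
  SupplierB: min=16, max=491
  SupplierC: min=166, max=382
  SupplierG: min=44, max=301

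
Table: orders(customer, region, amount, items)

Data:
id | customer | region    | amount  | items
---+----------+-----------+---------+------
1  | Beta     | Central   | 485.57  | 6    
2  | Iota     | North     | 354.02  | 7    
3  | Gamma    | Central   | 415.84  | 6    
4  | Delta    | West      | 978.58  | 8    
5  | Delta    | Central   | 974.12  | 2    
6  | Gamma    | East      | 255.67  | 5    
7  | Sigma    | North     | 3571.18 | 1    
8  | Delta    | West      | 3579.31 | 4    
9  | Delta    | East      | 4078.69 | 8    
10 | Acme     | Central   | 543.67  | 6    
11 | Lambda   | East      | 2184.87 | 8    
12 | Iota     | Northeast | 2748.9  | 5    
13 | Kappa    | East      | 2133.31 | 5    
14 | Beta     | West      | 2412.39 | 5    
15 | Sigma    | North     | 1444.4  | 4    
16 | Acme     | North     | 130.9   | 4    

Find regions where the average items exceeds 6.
SELECT region, AVG(items)
FROM orders
GROUP BY region
HAVING AVG(items) > 6

Result:
  East: avg=6.50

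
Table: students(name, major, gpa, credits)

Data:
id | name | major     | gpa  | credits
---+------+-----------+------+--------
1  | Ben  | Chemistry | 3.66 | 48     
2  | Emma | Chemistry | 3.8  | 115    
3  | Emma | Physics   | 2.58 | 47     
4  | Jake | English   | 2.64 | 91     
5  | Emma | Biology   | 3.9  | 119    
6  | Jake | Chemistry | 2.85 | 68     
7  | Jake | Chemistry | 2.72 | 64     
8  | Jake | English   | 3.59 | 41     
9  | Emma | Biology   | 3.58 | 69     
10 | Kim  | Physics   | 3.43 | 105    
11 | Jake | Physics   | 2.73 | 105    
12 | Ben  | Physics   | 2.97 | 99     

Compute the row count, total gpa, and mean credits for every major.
SELECT major,
       COUNT(*) as cnt,
       SUM(gpa) as total_gpa,
       AVG(credits) as avg_credits
FROM students
GROUP BY major

Result:
  Biology: 2 records, 7.48 total gpa, 94.00 avg credits
  Chemistry: 4 records, 13.03 total gpa, 73.75 avg credits
  English: 2 records, 6.23 total gpa, 66.00 avg credits
  Physics: 4 records, 11.71 total gpa, 89.00 avg credits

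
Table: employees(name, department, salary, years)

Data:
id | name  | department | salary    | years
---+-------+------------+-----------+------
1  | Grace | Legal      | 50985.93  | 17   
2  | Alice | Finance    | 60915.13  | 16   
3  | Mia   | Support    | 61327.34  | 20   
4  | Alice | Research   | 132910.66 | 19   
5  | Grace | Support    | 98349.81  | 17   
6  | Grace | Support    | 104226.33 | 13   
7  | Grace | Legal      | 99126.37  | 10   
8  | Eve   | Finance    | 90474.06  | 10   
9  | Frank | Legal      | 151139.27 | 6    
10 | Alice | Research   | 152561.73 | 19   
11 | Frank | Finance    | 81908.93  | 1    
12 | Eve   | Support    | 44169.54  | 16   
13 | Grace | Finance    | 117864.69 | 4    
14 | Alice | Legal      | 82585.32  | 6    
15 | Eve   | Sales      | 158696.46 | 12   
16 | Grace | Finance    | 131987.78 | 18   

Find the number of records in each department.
SELECT department, COUNT(*) as count
FROM employees
GROUP BY department

Result:
  Finance: 5
  Legal: 4
  Research: 2
  Sales: 1
  Support: 4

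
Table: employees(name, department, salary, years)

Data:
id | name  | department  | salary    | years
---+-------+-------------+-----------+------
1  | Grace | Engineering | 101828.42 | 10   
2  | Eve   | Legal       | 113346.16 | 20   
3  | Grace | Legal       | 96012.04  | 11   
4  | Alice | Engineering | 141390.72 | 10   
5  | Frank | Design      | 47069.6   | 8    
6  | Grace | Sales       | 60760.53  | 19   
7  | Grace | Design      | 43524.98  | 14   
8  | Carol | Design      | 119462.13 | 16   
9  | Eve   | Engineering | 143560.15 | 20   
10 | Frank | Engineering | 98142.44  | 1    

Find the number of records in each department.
SELECT department, COUNT(*) as count
FROM employees
GROUP BY department

Result:
  Design: 3
  Engineering: 4
  Legal: 2
  Sales: 1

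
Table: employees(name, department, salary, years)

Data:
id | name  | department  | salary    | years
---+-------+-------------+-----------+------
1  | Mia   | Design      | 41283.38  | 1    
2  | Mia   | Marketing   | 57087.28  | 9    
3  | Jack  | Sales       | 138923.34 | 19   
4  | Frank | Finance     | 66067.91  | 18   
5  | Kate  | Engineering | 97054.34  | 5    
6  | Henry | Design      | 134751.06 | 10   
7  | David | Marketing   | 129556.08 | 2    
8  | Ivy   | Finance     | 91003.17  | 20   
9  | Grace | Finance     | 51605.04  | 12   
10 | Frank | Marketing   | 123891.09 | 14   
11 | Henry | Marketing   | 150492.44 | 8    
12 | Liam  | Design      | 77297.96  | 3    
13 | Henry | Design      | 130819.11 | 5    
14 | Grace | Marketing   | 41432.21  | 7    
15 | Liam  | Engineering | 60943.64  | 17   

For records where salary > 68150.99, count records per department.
SELECT department, COUNT(*)
FROM employees
WHERE salary > 68150.99
GROUP BY department

Note: WHERE filters rows before grouping.

Result:
  Design: 3
  Engineering: 1
  Finance: 1
  Marketing: 3
  Sales: 1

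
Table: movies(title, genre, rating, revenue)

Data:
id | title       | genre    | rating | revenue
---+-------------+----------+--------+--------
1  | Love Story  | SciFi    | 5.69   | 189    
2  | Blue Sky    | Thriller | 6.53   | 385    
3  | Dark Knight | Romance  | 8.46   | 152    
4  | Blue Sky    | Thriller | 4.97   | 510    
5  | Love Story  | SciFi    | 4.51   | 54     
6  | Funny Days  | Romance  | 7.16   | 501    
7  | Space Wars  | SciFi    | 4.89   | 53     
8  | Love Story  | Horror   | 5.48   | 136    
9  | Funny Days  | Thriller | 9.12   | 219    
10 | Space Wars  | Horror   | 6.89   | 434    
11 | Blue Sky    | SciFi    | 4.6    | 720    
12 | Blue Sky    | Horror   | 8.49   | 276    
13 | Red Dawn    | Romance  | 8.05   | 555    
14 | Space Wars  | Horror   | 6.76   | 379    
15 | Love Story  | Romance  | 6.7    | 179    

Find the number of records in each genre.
SELECT genre, COUNT(*) as count
FROM movies
GROUP BY genre

Result:
  Horror: 4
  Romance: 4
  SciFi: 4
  Thriller: 3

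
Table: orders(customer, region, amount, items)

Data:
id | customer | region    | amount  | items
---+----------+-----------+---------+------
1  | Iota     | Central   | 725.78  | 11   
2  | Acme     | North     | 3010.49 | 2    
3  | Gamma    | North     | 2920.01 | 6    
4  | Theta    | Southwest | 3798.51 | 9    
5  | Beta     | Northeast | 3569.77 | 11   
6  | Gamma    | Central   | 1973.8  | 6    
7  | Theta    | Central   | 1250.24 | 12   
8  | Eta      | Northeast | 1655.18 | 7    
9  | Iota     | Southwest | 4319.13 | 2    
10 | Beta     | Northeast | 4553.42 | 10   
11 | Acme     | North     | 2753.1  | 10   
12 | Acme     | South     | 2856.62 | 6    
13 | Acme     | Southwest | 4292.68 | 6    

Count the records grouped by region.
SELECT region, COUNT(*) as count
FROM orders
GROUP BY region

Result:
  Central: 3
  North: 3
  Northeast: 3
  South: 1
  Southwest: 3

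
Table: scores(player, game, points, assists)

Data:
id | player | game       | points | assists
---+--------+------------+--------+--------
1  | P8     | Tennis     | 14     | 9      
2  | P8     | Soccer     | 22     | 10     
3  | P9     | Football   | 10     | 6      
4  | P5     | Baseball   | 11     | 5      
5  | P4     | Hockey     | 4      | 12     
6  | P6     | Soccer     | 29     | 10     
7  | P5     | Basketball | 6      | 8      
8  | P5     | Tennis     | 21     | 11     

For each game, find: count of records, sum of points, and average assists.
SELECT game,
       COUNT(*) as cnt,
       SUM(points) as total_points,
       AVG(assists) as avg_assists
FROM scores
GROUP BY game

Result:
  Baseball: 1 records, 11 total points, 5.00 avg assists
  Basketball: 1 records, 6 total points, 8.00 avg assists
  Football: 1 records, 10 total points, 6.00 avg assists
  Hockey: 1 records, 4 total points, 12.00 avg assists
  Soccer: 2 records, 51 total points, 10.00 avg assists
  Tennis: 2 records, 35 total points, 10.00 avg assists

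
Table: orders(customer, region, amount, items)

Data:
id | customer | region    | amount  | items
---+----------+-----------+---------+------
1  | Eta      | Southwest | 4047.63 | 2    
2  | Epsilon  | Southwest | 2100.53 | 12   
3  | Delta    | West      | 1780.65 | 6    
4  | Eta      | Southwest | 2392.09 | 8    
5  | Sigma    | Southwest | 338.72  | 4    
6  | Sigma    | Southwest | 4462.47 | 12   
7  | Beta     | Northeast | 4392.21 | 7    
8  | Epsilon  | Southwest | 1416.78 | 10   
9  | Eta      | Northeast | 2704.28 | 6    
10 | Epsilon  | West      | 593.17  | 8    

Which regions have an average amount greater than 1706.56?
SELECT region, AVG(amount)
FROM orders
GROUP BY region
HAVING AVG(amount) > 1706.56

Result:
  Northeast: avg=3548.25
  Southwest: avg=2459.70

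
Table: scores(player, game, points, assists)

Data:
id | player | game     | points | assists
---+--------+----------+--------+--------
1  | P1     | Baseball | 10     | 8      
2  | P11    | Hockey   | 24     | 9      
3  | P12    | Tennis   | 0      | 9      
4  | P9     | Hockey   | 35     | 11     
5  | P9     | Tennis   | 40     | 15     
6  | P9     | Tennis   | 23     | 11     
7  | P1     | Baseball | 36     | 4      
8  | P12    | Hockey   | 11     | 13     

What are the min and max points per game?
SELECT game, MIN(points), MAX(points)
FROM scores
GROUP BY game

Result:
  Baseball: min=10, max=36
  Hockey: min=11, max=35
  Tennis: min=0, max=40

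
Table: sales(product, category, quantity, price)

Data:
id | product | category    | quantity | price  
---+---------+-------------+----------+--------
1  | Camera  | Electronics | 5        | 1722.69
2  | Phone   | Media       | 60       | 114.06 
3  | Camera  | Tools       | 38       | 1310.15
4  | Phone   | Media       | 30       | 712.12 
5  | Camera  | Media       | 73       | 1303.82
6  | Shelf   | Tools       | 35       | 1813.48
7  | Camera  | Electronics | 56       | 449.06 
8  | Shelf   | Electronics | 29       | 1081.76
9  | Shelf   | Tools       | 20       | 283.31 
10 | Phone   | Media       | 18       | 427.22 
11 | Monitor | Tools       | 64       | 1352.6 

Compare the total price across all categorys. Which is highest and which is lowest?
SELECT category, SUM(price)
FROM sales
GROUP BY category
ORDER BY SUM(price)

All groups:
  Media: 2557.22
  Electronics: 3253.51
  Tools: 4759.54

Highest: Tools (4759.54)
Lowest: Media (2557.22)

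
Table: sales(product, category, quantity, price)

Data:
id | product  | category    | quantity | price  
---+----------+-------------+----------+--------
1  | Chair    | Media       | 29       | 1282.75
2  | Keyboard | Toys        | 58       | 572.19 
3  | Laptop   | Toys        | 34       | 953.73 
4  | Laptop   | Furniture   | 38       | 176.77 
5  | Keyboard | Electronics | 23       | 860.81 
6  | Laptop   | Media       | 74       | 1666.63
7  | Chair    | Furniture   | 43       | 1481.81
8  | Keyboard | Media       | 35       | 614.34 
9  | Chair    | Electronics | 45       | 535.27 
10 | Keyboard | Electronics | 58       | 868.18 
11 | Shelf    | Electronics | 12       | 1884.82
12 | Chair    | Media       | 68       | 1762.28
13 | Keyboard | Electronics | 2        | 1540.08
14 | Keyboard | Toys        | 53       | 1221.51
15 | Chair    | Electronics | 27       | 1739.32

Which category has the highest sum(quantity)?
SELECT category, SUM(quantity) as val
FROM sales
GROUP BY category
ORDER BY val DESC
LIMIT 1

Result: Media with sum(quantity) = 206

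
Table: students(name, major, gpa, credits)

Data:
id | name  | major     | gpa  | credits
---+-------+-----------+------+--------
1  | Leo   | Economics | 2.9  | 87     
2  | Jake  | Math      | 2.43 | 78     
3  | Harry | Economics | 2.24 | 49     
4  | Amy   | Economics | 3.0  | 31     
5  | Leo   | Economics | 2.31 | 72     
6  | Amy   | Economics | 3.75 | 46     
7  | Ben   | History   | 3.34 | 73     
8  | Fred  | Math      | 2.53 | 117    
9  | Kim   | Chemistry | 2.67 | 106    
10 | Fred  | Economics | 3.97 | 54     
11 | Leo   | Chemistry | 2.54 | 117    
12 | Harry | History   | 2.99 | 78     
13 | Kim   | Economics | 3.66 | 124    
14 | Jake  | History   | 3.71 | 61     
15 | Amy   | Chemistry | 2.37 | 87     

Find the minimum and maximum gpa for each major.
SELECT major, MIN(gpa), MAX(gpa)
FROM students
GROUP BY major

Result:
  Chemistry: min=2.37, max=2.67
  Economics: min=2.24, max=3.97
  History: min=2.99, max=3.71
  Math: min=2.43, max=2.53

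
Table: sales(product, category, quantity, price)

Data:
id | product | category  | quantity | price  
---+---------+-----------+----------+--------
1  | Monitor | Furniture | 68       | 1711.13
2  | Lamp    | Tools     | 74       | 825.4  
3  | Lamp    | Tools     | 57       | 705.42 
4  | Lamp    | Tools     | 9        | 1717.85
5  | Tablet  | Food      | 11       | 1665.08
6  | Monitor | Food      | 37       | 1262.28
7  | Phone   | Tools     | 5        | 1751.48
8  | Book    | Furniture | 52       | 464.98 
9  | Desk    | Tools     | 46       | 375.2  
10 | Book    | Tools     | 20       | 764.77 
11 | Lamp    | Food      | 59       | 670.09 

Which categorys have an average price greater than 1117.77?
SELECT category, AVG(price)
FROM sales
GROUP BY category
HAVING AVG(price) > 1117.77

Result:
  Food: avg=1199.15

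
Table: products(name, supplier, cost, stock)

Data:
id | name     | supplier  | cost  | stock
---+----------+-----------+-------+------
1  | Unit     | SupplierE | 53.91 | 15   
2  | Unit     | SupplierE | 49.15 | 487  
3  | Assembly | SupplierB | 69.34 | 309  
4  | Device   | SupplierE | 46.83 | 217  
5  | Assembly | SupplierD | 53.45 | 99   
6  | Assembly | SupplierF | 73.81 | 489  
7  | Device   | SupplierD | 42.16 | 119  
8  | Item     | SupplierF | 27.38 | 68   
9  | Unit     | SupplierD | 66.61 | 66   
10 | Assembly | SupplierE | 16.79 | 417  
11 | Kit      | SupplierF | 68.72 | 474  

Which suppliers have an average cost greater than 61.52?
SELECT supplier, AVG(cost)
FROM products
GROUP BY supplier
HAVING AVG(cost) > 61.52

Result:
  SupplierB: avg=69.34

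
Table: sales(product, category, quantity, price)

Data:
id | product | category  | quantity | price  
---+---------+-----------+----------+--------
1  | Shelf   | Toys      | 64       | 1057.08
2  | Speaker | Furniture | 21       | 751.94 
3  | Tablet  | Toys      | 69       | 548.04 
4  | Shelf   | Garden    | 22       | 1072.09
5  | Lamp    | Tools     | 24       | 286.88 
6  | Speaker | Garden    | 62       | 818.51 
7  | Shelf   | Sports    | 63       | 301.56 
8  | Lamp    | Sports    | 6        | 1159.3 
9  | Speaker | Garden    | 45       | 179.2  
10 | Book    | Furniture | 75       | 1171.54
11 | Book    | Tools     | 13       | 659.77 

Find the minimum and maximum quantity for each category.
SELECT category, MIN(quantity), MAX(quantity)
FROM sales
GROUP BY category

Result:
  Furniture: min=21, max=75
  Garden: min=22, max=62
  Sports: min=6, max=63
  Tools: min=13, max=24
  Toys: min=64, max=69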